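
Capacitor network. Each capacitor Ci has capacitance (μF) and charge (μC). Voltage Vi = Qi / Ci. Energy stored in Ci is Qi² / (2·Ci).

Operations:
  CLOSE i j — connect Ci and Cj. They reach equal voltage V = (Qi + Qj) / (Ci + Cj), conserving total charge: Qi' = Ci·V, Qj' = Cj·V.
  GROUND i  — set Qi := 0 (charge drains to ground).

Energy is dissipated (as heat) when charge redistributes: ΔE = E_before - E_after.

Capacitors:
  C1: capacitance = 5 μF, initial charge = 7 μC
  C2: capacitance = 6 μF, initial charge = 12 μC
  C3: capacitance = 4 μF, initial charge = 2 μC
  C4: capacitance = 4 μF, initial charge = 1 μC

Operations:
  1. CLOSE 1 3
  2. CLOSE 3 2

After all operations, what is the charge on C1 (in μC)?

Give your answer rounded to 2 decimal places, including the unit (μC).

Initial: C1(5μF, Q=7μC, V=1.40V), C2(6μF, Q=12μC, V=2.00V), C3(4μF, Q=2μC, V=0.50V), C4(4μF, Q=1μC, V=0.25V)
Op 1: CLOSE 1-3: Q_total=9.00, C_total=9.00, V=1.00; Q1=5.00, Q3=4.00; dissipated=0.900
Op 2: CLOSE 3-2: Q_total=16.00, C_total=10.00, V=1.60; Q3=6.40, Q2=9.60; dissipated=1.200
Final charges: Q1=5.00, Q2=9.60, Q3=6.40, Q4=1.00

Answer: 5.00 μC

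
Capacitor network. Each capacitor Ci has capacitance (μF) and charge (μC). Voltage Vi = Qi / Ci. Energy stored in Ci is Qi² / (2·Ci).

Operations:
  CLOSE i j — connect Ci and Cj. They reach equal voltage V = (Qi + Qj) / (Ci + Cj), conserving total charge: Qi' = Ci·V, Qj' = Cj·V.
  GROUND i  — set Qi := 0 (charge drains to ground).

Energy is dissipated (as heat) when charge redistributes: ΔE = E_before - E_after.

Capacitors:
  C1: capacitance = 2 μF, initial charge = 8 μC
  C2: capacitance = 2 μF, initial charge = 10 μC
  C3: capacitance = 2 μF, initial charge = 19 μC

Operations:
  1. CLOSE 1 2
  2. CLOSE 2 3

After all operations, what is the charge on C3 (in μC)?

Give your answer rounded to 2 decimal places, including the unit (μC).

Initial: C1(2μF, Q=8μC, V=4.00V), C2(2μF, Q=10μC, V=5.00V), C3(2μF, Q=19μC, V=9.50V)
Op 1: CLOSE 1-2: Q_total=18.00, C_total=4.00, V=4.50; Q1=9.00, Q2=9.00; dissipated=0.500
Op 2: CLOSE 2-3: Q_total=28.00, C_total=4.00, V=7.00; Q2=14.00, Q3=14.00; dissipated=12.500
Final charges: Q1=9.00, Q2=14.00, Q3=14.00

Answer: 14.00 μC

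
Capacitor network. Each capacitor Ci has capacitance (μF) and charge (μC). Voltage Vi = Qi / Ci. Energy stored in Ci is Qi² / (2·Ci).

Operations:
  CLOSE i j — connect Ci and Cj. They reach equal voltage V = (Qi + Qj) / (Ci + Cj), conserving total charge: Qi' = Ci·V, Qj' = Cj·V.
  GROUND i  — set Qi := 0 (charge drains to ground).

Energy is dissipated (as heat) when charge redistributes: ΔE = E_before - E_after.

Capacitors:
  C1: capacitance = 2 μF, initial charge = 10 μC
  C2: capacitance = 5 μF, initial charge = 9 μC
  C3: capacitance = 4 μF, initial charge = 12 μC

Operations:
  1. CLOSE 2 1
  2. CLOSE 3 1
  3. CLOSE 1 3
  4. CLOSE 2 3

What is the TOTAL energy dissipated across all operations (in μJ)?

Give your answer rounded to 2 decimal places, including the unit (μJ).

Initial: C1(2μF, Q=10μC, V=5.00V), C2(5μF, Q=9μC, V=1.80V), C3(4μF, Q=12μC, V=3.00V)
Op 1: CLOSE 2-1: Q_total=19.00, C_total=7.00, V=2.71; Q2=13.57, Q1=5.43; dissipated=7.314
Op 2: CLOSE 3-1: Q_total=17.43, C_total=6.00, V=2.90; Q3=11.62, Q1=5.81; dissipated=0.054
Op 3: CLOSE 1-3: Q_total=17.43, C_total=6.00, V=2.90; Q1=5.81, Q3=11.62; dissipated=0.000
Op 4: CLOSE 2-3: Q_total=25.19, C_total=9.00, V=2.80; Q2=13.99, Q3=11.20; dissipated=0.040
Total dissipated: 7.409 μJ

Answer: 7.41 μJ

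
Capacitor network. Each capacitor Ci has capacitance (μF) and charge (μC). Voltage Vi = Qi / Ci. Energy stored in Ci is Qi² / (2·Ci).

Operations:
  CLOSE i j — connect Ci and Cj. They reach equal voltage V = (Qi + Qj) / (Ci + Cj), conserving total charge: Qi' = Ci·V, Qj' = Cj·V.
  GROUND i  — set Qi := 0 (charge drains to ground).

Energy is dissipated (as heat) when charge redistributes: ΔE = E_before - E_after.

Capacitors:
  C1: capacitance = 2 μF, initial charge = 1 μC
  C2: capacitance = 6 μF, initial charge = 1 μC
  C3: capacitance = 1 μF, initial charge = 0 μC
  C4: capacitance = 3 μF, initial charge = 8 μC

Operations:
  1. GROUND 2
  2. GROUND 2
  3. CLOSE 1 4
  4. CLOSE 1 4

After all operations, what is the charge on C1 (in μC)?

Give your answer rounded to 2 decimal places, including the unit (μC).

Answer: 3.60 μC

Derivation:
Initial: C1(2μF, Q=1μC, V=0.50V), C2(6μF, Q=1μC, V=0.17V), C3(1μF, Q=0μC, V=0.00V), C4(3μF, Q=8μC, V=2.67V)
Op 1: GROUND 2: Q2=0; energy lost=0.083
Op 2: GROUND 2: Q2=0; energy lost=0.000
Op 3: CLOSE 1-4: Q_total=9.00, C_total=5.00, V=1.80; Q1=3.60, Q4=5.40; dissipated=2.817
Op 4: CLOSE 1-4: Q_total=9.00, C_total=5.00, V=1.80; Q1=3.60, Q4=5.40; dissipated=0.000
Final charges: Q1=3.60, Q2=0.00, Q3=0.00, Q4=5.40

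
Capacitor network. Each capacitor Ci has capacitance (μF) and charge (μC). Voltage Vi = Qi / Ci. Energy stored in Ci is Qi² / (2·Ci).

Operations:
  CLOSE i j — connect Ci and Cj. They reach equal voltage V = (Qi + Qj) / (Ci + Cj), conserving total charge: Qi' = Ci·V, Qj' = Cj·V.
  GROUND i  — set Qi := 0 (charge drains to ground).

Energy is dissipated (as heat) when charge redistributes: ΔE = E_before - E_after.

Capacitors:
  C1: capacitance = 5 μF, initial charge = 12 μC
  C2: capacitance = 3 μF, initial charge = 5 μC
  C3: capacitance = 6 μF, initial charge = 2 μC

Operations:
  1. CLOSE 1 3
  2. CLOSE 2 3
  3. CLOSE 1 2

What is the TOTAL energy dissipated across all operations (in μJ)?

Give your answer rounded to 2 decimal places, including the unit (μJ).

Answer: 6.00 μJ

Derivation:
Initial: C1(5μF, Q=12μC, V=2.40V), C2(3μF, Q=5μC, V=1.67V), C3(6μF, Q=2μC, V=0.33V)
Op 1: CLOSE 1-3: Q_total=14.00, C_total=11.00, V=1.27; Q1=6.36, Q3=7.64; dissipated=5.824
Op 2: CLOSE 2-3: Q_total=12.64, C_total=9.00, V=1.40; Q2=4.21, Q3=8.42; dissipated=0.155
Op 3: CLOSE 1-2: Q_total=10.58, C_total=8.00, V=1.32; Q1=6.61, Q2=3.97; dissipated=0.016
Total dissipated: 5.996 μJ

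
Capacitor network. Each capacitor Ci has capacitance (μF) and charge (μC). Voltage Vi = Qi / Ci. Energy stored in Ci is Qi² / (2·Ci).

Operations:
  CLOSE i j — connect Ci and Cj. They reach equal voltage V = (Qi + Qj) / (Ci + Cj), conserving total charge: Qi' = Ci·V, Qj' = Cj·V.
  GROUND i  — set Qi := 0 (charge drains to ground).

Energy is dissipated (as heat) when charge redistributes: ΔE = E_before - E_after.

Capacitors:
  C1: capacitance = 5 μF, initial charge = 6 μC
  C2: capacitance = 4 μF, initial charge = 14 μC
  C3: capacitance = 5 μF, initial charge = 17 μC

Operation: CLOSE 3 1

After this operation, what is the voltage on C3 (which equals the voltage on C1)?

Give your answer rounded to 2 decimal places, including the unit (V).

Answer: 2.30 V

Derivation:
Initial: C1(5μF, Q=6μC, V=1.20V), C2(4μF, Q=14μC, V=3.50V), C3(5μF, Q=17μC, V=3.40V)
Op 1: CLOSE 3-1: Q_total=23.00, C_total=10.00, V=2.30; Q3=11.50, Q1=11.50; dissipated=6.050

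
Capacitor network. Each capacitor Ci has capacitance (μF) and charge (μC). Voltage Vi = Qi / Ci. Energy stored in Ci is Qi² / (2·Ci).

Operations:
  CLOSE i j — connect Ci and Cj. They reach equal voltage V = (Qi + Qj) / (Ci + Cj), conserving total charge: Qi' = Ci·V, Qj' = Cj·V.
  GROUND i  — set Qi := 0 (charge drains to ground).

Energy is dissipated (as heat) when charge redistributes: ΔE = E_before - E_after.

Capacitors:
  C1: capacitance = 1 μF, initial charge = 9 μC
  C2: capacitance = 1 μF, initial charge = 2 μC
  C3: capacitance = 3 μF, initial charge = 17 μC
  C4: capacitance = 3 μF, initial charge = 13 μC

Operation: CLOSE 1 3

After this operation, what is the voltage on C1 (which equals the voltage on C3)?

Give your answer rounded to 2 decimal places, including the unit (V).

Answer: 6.50 V

Derivation:
Initial: C1(1μF, Q=9μC, V=9.00V), C2(1μF, Q=2μC, V=2.00V), C3(3μF, Q=17μC, V=5.67V), C4(3μF, Q=13μC, V=4.33V)
Op 1: CLOSE 1-3: Q_total=26.00, C_total=4.00, V=6.50; Q1=6.50, Q3=19.50; dissipated=4.167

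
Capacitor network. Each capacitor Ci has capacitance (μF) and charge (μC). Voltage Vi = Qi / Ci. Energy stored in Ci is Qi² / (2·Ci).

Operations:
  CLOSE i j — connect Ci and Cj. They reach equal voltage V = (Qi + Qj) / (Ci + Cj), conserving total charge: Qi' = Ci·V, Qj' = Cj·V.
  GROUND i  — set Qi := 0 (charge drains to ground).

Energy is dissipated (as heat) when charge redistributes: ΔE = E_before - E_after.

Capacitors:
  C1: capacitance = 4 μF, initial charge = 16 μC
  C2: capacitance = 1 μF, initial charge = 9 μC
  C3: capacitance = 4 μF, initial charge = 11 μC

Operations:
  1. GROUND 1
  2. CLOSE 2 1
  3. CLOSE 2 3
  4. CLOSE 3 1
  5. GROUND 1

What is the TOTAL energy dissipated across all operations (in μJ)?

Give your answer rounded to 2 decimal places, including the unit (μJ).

Initial: C1(4μF, Q=16μC, V=4.00V), C2(1μF, Q=9μC, V=9.00V), C3(4μF, Q=11μC, V=2.75V)
Op 1: GROUND 1: Q1=0; energy lost=32.000
Op 2: CLOSE 2-1: Q_total=9.00, C_total=5.00, V=1.80; Q2=1.80, Q1=7.20; dissipated=32.400
Op 3: CLOSE 2-3: Q_total=12.80, C_total=5.00, V=2.56; Q2=2.56, Q3=10.24; dissipated=0.361
Op 4: CLOSE 3-1: Q_total=17.44, C_total=8.00, V=2.18; Q3=8.72, Q1=8.72; dissipated=0.578
Op 5: GROUND 1: Q1=0; energy lost=9.505
Total dissipated: 74.843 μJ

Answer: 74.84 μJ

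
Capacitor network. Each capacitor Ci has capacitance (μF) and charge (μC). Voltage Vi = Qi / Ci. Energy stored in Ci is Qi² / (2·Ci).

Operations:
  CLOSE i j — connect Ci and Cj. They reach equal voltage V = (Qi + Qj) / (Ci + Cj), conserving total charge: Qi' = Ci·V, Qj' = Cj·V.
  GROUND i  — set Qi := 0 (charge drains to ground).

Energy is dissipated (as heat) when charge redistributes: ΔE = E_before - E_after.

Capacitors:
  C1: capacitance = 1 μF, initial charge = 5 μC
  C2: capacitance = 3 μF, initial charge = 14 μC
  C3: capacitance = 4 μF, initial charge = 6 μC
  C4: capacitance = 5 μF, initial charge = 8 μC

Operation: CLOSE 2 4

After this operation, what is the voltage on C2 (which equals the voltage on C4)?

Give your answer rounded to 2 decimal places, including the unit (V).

Answer: 2.75 V

Derivation:
Initial: C1(1μF, Q=5μC, V=5.00V), C2(3μF, Q=14μC, V=4.67V), C3(4μF, Q=6μC, V=1.50V), C4(5μF, Q=8μC, V=1.60V)
Op 1: CLOSE 2-4: Q_total=22.00, C_total=8.00, V=2.75; Q2=8.25, Q4=13.75; dissipated=8.817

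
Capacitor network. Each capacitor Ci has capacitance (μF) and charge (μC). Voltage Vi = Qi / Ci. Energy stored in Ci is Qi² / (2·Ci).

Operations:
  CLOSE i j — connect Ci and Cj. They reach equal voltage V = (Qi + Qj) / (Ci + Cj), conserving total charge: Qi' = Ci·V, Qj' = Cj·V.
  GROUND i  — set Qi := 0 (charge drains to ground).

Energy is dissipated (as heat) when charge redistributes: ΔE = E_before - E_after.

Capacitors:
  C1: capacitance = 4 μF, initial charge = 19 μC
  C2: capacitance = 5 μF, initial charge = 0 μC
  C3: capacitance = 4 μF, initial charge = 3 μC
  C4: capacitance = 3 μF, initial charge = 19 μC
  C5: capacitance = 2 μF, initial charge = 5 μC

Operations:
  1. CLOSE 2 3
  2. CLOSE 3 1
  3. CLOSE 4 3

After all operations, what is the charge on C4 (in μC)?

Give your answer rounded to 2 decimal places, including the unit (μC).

Initial: C1(4μF, Q=19μC, V=4.75V), C2(5μF, Q=0μC, V=0.00V), C3(4μF, Q=3μC, V=0.75V), C4(3μF, Q=19μC, V=6.33V), C5(2μF, Q=5μC, V=2.50V)
Op 1: CLOSE 2-3: Q_total=3.00, C_total=9.00, V=0.33; Q2=1.67, Q3=1.33; dissipated=0.625
Op 2: CLOSE 3-1: Q_total=20.33, C_total=8.00, V=2.54; Q3=10.17, Q1=10.17; dissipated=19.507
Op 3: CLOSE 4-3: Q_total=29.17, C_total=7.00, V=4.17; Q4=12.50, Q3=16.67; dissipated=12.323
Final charges: Q1=10.17, Q2=1.67, Q3=16.67, Q4=12.50, Q5=5.00

Answer: 12.50 μC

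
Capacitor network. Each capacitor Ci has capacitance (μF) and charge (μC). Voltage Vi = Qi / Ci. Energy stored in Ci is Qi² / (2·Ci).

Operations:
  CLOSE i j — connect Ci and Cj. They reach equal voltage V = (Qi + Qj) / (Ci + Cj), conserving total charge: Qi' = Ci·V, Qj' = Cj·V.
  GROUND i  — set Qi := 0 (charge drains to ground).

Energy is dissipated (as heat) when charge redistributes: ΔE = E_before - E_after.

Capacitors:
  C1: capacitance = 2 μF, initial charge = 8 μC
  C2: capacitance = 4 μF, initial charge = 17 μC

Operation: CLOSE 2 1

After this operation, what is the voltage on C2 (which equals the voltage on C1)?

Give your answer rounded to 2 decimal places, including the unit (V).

Initial: C1(2μF, Q=8μC, V=4.00V), C2(4μF, Q=17μC, V=4.25V)
Op 1: CLOSE 2-1: Q_total=25.00, C_total=6.00, V=4.17; Q2=16.67, Q1=8.33; dissipated=0.042

Answer: 4.17 V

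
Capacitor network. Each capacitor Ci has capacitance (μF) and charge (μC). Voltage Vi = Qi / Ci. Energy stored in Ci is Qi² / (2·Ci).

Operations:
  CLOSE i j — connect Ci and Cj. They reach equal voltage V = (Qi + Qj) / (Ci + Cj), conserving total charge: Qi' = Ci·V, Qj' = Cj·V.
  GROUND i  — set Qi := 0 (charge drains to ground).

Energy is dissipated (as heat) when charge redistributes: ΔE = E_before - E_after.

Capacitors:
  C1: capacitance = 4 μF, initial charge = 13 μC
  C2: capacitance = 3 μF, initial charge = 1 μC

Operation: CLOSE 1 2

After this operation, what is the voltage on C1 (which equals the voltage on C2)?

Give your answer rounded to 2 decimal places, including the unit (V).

Initial: C1(4μF, Q=13μC, V=3.25V), C2(3μF, Q=1μC, V=0.33V)
Op 1: CLOSE 1-2: Q_total=14.00, C_total=7.00, V=2.00; Q1=8.00, Q2=6.00; dissipated=7.292

Answer: 2.00 V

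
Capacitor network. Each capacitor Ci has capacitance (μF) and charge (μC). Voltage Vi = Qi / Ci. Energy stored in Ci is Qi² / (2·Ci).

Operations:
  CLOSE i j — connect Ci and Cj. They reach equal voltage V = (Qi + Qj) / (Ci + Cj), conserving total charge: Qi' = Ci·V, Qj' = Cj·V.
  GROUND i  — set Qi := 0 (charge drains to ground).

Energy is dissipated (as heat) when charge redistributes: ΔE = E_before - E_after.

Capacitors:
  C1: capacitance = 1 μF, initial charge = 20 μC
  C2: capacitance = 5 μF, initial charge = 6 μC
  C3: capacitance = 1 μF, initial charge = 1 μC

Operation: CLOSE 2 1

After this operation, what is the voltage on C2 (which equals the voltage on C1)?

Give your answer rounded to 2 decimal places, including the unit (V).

Answer: 4.33 V

Derivation:
Initial: C1(1μF, Q=20μC, V=20.00V), C2(5μF, Q=6μC, V=1.20V), C3(1μF, Q=1μC, V=1.00V)
Op 1: CLOSE 2-1: Q_total=26.00, C_total=6.00, V=4.33; Q2=21.67, Q1=4.33; dissipated=147.267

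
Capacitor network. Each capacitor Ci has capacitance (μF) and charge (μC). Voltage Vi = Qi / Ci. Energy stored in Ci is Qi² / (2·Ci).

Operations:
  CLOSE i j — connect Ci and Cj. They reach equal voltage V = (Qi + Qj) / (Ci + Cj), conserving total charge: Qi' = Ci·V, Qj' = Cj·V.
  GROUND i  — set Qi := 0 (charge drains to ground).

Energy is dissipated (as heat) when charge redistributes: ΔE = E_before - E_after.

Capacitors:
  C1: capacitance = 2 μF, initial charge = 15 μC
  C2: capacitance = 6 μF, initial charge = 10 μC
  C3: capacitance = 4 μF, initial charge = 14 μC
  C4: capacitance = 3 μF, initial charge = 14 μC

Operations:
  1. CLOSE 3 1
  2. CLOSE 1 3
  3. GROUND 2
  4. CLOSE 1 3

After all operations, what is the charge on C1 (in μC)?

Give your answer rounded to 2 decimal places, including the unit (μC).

Answer: 9.67 μC

Derivation:
Initial: C1(2μF, Q=15μC, V=7.50V), C2(6μF, Q=10μC, V=1.67V), C3(4μF, Q=14μC, V=3.50V), C4(3μF, Q=14μC, V=4.67V)
Op 1: CLOSE 3-1: Q_total=29.00, C_total=6.00, V=4.83; Q3=19.33, Q1=9.67; dissipated=10.667
Op 2: CLOSE 1-3: Q_total=29.00, C_total=6.00, V=4.83; Q1=9.67, Q3=19.33; dissipated=0.000
Op 3: GROUND 2: Q2=0; energy lost=8.333
Op 4: CLOSE 1-3: Q_total=29.00, C_total=6.00, V=4.83; Q1=9.67, Q3=19.33; dissipated=0.000
Final charges: Q1=9.67, Q2=0.00, Q3=19.33, Q4=14.00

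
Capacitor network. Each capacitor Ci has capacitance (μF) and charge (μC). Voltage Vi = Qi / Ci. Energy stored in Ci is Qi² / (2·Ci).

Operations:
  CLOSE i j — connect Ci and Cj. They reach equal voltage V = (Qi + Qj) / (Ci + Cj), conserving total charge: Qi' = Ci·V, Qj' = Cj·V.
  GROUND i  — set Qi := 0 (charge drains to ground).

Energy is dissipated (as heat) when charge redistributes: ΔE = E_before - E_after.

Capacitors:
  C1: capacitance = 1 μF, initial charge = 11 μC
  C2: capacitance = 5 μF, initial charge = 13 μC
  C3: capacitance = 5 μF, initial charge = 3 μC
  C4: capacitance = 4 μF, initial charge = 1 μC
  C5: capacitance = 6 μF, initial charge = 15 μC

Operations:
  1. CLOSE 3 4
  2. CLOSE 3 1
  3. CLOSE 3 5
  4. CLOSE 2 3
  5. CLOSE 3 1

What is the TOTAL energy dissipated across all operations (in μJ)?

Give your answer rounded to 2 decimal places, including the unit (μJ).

Initial: C1(1μF, Q=11μC, V=11.00V), C2(5μF, Q=13μC, V=2.60V), C3(5μF, Q=3μC, V=0.60V), C4(4μF, Q=1μC, V=0.25V), C5(6μF, Q=15μC, V=2.50V)
Op 1: CLOSE 3-4: Q_total=4.00, C_total=9.00, V=0.44; Q3=2.22, Q4=1.78; dissipated=0.136
Op 2: CLOSE 3-1: Q_total=13.22, C_total=6.00, V=2.20; Q3=11.02, Q1=2.20; dissipated=46.425
Op 3: CLOSE 3-5: Q_total=26.02, C_total=11.00, V=2.37; Q3=11.83, Q5=14.19; dissipated=0.120
Op 4: CLOSE 2-3: Q_total=24.83, C_total=10.00, V=2.48; Q2=12.41, Q3=12.41; dissipated=0.069
Op 5: CLOSE 3-1: Q_total=14.62, C_total=6.00, V=2.44; Q3=12.18, Q1=2.44; dissipated=0.032
Total dissipated: 46.782 μJ

Answer: 46.78 μJ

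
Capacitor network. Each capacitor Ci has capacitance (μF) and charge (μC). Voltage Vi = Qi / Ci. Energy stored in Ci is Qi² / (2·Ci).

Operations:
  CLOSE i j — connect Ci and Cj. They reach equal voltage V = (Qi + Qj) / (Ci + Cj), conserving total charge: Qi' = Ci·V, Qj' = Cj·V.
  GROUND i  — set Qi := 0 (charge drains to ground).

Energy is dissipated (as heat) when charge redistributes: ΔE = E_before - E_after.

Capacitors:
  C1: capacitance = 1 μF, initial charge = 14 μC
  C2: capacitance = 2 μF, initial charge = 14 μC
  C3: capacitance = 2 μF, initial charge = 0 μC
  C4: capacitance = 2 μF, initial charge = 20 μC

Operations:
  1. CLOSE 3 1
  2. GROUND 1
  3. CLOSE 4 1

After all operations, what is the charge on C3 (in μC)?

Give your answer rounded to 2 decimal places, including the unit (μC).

Initial: C1(1μF, Q=14μC, V=14.00V), C2(2μF, Q=14μC, V=7.00V), C3(2μF, Q=0μC, V=0.00V), C4(2μF, Q=20μC, V=10.00V)
Op 1: CLOSE 3-1: Q_total=14.00, C_total=3.00, V=4.67; Q3=9.33, Q1=4.67; dissipated=65.333
Op 2: GROUND 1: Q1=0; energy lost=10.889
Op 3: CLOSE 4-1: Q_total=20.00, C_total=3.00, V=6.67; Q4=13.33, Q1=6.67; dissipated=33.333
Final charges: Q1=6.67, Q2=14.00, Q3=9.33, Q4=13.33

Answer: 9.33 μC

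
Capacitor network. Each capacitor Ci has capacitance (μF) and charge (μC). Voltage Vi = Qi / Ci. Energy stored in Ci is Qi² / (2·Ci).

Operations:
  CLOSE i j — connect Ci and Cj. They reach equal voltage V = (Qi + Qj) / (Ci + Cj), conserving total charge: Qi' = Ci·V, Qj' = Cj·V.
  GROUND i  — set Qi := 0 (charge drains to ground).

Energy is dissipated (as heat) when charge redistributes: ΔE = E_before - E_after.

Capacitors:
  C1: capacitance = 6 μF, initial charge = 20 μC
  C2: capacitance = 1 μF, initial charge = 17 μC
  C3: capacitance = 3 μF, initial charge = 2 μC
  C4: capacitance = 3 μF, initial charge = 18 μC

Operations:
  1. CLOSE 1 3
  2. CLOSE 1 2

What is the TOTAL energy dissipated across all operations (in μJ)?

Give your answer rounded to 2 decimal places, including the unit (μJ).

Answer: 97.91 μJ

Derivation:
Initial: C1(6μF, Q=20μC, V=3.33V), C2(1μF, Q=17μC, V=17.00V), C3(3μF, Q=2μC, V=0.67V), C4(3μF, Q=18μC, V=6.00V)
Op 1: CLOSE 1-3: Q_total=22.00, C_total=9.00, V=2.44; Q1=14.67, Q3=7.33; dissipated=7.111
Op 2: CLOSE 1-2: Q_total=31.67, C_total=7.00, V=4.52; Q1=27.14, Q2=4.52; dissipated=90.799
Total dissipated: 97.910 μJ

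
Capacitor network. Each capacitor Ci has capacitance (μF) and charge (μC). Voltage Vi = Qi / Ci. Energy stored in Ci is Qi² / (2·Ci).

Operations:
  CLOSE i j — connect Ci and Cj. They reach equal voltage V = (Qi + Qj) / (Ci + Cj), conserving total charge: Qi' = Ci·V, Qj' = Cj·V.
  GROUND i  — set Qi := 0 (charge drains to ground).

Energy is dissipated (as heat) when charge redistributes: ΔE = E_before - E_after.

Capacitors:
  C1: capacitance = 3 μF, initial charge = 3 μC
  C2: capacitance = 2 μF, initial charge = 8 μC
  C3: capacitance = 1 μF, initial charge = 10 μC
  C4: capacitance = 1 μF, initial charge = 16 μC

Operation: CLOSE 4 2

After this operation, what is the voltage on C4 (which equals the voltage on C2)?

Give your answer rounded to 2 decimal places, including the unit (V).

Initial: C1(3μF, Q=3μC, V=1.00V), C2(2μF, Q=8μC, V=4.00V), C3(1μF, Q=10μC, V=10.00V), C4(1μF, Q=16μC, V=16.00V)
Op 1: CLOSE 4-2: Q_total=24.00, C_total=3.00, V=8.00; Q4=8.00, Q2=16.00; dissipated=48.000

Answer: 8.00 V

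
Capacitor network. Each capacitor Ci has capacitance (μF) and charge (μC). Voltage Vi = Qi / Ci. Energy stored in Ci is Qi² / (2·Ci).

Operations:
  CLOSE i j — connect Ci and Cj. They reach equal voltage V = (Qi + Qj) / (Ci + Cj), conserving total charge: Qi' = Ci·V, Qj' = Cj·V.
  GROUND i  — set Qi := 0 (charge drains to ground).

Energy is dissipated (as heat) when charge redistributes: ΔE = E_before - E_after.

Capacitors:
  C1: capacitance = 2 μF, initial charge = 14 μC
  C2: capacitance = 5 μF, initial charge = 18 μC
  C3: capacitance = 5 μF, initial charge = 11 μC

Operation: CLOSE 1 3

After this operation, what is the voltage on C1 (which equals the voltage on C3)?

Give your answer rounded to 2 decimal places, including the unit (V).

Answer: 3.57 V

Derivation:
Initial: C1(2μF, Q=14μC, V=7.00V), C2(5μF, Q=18μC, V=3.60V), C3(5μF, Q=11μC, V=2.20V)
Op 1: CLOSE 1-3: Q_total=25.00, C_total=7.00, V=3.57; Q1=7.14, Q3=17.86; dissipated=16.457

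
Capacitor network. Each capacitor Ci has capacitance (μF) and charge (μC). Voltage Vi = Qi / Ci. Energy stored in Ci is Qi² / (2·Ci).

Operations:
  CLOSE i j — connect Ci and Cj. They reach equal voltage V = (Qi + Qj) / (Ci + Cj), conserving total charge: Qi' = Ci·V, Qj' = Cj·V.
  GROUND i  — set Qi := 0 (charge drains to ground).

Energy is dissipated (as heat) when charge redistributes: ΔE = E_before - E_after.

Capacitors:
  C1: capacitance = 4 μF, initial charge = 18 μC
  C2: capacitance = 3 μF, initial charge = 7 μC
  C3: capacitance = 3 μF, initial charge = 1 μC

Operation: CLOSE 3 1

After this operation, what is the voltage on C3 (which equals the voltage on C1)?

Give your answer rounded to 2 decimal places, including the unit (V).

Initial: C1(4μF, Q=18μC, V=4.50V), C2(3μF, Q=7μC, V=2.33V), C3(3μF, Q=1μC, V=0.33V)
Op 1: CLOSE 3-1: Q_total=19.00, C_total=7.00, V=2.71; Q3=8.14, Q1=10.86; dissipated=14.881

Answer: 2.71 V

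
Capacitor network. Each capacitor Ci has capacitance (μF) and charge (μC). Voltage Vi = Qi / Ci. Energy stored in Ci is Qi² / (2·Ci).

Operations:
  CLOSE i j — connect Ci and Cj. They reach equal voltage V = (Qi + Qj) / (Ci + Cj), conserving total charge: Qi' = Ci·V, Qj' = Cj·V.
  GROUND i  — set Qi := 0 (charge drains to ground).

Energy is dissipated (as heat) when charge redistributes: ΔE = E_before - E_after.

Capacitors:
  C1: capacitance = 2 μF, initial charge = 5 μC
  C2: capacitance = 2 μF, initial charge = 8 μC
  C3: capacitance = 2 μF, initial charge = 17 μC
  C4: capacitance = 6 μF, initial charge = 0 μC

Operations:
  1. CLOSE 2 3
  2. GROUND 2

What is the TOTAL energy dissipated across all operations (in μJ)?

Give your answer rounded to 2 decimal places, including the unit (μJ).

Answer: 49.19 μJ

Derivation:
Initial: C1(2μF, Q=5μC, V=2.50V), C2(2μF, Q=8μC, V=4.00V), C3(2μF, Q=17μC, V=8.50V), C4(6μF, Q=0μC, V=0.00V)
Op 1: CLOSE 2-3: Q_total=25.00, C_total=4.00, V=6.25; Q2=12.50, Q3=12.50; dissipated=10.125
Op 2: GROUND 2: Q2=0; energy lost=39.062
Total dissipated: 49.188 μJ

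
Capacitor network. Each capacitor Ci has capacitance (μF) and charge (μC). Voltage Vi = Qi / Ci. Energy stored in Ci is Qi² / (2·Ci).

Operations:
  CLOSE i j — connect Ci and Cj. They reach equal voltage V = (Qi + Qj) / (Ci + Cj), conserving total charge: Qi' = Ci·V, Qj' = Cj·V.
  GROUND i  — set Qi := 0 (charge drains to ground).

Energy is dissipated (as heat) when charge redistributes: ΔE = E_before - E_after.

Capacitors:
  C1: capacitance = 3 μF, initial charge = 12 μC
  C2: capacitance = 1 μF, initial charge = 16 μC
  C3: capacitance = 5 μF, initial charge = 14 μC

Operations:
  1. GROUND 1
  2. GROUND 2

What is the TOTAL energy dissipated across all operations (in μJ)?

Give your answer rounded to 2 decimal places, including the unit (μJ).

Answer: 152.00 μJ

Derivation:
Initial: C1(3μF, Q=12μC, V=4.00V), C2(1μF, Q=16μC, V=16.00V), C3(5μF, Q=14μC, V=2.80V)
Op 1: GROUND 1: Q1=0; energy lost=24.000
Op 2: GROUND 2: Q2=0; energy lost=128.000
Total dissipated: 152.000 μJ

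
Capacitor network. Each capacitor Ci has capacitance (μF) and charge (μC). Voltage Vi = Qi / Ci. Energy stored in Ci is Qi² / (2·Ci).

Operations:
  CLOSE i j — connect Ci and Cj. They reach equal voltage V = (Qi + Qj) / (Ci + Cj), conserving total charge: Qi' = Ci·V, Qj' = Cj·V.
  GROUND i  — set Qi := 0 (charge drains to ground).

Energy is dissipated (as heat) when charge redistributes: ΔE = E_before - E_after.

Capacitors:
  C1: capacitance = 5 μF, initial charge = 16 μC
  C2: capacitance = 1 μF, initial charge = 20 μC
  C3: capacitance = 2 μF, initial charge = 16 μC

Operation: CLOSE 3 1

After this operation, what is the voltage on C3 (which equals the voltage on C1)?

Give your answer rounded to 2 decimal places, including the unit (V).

Answer: 4.57 V

Derivation:
Initial: C1(5μF, Q=16μC, V=3.20V), C2(1μF, Q=20μC, V=20.00V), C3(2μF, Q=16μC, V=8.00V)
Op 1: CLOSE 3-1: Q_total=32.00, C_total=7.00, V=4.57; Q3=9.14, Q1=22.86; dissipated=16.457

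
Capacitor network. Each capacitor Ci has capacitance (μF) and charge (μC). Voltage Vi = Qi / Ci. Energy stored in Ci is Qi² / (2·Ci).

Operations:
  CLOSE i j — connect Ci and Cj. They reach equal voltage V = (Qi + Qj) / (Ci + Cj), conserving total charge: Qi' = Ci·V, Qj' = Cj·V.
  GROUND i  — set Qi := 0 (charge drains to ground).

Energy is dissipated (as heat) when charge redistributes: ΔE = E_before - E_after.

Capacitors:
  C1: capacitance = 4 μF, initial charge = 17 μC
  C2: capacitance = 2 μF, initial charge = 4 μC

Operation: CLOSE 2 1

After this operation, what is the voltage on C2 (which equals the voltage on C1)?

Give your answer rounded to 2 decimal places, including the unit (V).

Answer: 3.50 V

Derivation:
Initial: C1(4μF, Q=17μC, V=4.25V), C2(2μF, Q=4μC, V=2.00V)
Op 1: CLOSE 2-1: Q_total=21.00, C_total=6.00, V=3.50; Q2=7.00, Q1=14.00; dissipated=3.375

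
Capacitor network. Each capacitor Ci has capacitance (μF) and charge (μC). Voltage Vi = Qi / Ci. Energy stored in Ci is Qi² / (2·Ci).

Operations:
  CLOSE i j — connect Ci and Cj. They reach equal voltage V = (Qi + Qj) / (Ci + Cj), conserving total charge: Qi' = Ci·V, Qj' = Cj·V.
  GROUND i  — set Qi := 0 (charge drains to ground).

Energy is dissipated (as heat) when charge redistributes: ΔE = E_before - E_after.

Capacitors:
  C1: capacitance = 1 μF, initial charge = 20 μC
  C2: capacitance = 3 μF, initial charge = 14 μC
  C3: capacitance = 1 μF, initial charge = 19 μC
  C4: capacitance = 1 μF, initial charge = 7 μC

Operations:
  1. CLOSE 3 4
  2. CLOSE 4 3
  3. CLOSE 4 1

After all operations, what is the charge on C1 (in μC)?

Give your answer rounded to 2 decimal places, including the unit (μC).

Answer: 16.50 μC

Derivation:
Initial: C1(1μF, Q=20μC, V=20.00V), C2(3μF, Q=14μC, V=4.67V), C3(1μF, Q=19μC, V=19.00V), C4(1μF, Q=7μC, V=7.00V)
Op 1: CLOSE 3-4: Q_total=26.00, C_total=2.00, V=13.00; Q3=13.00, Q4=13.00; dissipated=36.000
Op 2: CLOSE 4-3: Q_total=26.00, C_total=2.00, V=13.00; Q4=13.00, Q3=13.00; dissipated=0.000
Op 3: CLOSE 4-1: Q_total=33.00, C_total=2.00, V=16.50; Q4=16.50, Q1=16.50; dissipated=12.250
Final charges: Q1=16.50, Q2=14.00, Q3=13.00, Q4=16.50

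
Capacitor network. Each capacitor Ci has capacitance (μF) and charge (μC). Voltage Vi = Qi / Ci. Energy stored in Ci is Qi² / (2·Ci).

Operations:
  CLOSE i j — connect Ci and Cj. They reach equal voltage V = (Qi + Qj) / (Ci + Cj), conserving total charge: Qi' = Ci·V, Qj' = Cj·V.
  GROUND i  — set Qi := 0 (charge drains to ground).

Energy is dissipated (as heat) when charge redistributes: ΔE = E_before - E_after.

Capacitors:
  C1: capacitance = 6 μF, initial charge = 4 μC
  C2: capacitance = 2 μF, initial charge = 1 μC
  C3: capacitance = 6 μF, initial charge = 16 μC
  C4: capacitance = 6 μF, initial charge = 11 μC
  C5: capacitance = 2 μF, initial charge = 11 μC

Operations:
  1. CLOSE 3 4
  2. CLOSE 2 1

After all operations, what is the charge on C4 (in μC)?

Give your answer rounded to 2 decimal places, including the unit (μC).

Answer: 13.50 μC

Derivation:
Initial: C1(6μF, Q=4μC, V=0.67V), C2(2μF, Q=1μC, V=0.50V), C3(6μF, Q=16μC, V=2.67V), C4(6μF, Q=11μC, V=1.83V), C5(2μF, Q=11μC, V=5.50V)
Op 1: CLOSE 3-4: Q_total=27.00, C_total=12.00, V=2.25; Q3=13.50, Q4=13.50; dissipated=1.042
Op 2: CLOSE 2-1: Q_total=5.00, C_total=8.00, V=0.62; Q2=1.25, Q1=3.75; dissipated=0.021
Final charges: Q1=3.75, Q2=1.25, Q3=13.50, Q4=13.50, Q5=11.00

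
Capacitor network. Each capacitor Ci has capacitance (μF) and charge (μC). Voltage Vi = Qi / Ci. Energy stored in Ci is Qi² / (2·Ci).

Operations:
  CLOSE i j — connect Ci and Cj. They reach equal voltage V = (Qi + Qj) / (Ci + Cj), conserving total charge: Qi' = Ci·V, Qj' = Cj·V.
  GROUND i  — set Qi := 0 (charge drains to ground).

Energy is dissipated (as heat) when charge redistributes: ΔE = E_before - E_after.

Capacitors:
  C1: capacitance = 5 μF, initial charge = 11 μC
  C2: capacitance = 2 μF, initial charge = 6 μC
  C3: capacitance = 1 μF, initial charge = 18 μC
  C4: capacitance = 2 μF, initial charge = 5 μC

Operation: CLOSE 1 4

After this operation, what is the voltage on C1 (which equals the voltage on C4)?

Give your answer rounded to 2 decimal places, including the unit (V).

Answer: 2.29 V

Derivation:
Initial: C1(5μF, Q=11μC, V=2.20V), C2(2μF, Q=6μC, V=3.00V), C3(1μF, Q=18μC, V=18.00V), C4(2μF, Q=5μC, V=2.50V)
Op 1: CLOSE 1-4: Q_total=16.00, C_total=7.00, V=2.29; Q1=11.43, Q4=4.57; dissipated=0.064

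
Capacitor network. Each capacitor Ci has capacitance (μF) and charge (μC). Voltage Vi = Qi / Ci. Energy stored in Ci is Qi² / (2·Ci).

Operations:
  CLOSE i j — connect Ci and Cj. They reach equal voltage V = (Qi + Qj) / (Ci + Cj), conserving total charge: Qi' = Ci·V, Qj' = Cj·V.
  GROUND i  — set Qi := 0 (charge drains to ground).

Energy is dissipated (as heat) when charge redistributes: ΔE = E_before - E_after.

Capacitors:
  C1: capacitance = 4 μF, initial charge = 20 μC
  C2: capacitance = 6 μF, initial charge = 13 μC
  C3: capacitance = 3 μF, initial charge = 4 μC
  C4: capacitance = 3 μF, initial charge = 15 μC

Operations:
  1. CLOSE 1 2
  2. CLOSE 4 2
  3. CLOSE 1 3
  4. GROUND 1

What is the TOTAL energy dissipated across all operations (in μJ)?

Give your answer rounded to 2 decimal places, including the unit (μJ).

Initial: C1(4μF, Q=20μC, V=5.00V), C2(6μF, Q=13μC, V=2.17V), C3(3μF, Q=4μC, V=1.33V), C4(3μF, Q=15μC, V=5.00V)
Op 1: CLOSE 1-2: Q_total=33.00, C_total=10.00, V=3.30; Q1=13.20, Q2=19.80; dissipated=9.633
Op 2: CLOSE 4-2: Q_total=34.80, C_total=9.00, V=3.87; Q4=11.60, Q2=23.20; dissipated=2.890
Op 3: CLOSE 1-3: Q_total=17.20, C_total=7.00, V=2.46; Q1=9.83, Q3=7.37; dissipated=3.315
Op 4: GROUND 1: Q1=0; energy lost=12.075
Total dissipated: 27.914 μJ

Answer: 27.91 μJ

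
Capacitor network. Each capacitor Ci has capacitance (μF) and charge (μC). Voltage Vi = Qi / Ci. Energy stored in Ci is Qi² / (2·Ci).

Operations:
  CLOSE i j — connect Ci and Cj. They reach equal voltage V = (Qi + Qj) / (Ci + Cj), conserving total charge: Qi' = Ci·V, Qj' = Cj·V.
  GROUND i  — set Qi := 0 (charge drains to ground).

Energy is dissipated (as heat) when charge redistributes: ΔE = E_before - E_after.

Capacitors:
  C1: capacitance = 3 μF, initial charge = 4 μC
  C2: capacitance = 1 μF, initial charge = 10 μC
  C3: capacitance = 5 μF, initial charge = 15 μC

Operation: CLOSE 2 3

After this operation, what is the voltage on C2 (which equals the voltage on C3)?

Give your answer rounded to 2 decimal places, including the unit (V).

Answer: 4.17 V

Derivation:
Initial: C1(3μF, Q=4μC, V=1.33V), C2(1μF, Q=10μC, V=10.00V), C3(5μF, Q=15μC, V=3.00V)
Op 1: CLOSE 2-3: Q_total=25.00, C_total=6.00, V=4.17; Q2=4.17, Q3=20.83; dissipated=20.417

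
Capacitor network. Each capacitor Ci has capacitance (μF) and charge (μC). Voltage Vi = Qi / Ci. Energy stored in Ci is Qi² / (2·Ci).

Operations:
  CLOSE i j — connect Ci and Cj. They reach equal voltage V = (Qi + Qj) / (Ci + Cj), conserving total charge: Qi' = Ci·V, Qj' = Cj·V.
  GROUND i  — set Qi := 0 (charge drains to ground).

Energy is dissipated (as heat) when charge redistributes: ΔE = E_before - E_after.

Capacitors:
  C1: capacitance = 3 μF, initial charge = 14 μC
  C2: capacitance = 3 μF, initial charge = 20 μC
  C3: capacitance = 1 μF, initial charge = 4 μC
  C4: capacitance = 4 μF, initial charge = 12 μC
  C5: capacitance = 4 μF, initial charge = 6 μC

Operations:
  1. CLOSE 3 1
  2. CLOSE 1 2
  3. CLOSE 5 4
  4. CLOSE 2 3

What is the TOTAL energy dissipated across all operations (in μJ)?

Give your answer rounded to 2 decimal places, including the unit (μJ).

Answer: 6.38 μJ

Derivation:
Initial: C1(3μF, Q=14μC, V=4.67V), C2(3μF, Q=20μC, V=6.67V), C3(1μF, Q=4μC, V=4.00V), C4(4μF, Q=12μC, V=3.00V), C5(4μF, Q=6μC, V=1.50V)
Op 1: CLOSE 3-1: Q_total=18.00, C_total=4.00, V=4.50; Q3=4.50, Q1=13.50; dissipated=0.167
Op 2: CLOSE 1-2: Q_total=33.50, C_total=6.00, V=5.58; Q1=16.75, Q2=16.75; dissipated=3.521
Op 3: CLOSE 5-4: Q_total=18.00, C_total=8.00, V=2.25; Q5=9.00, Q4=9.00; dissipated=2.250
Op 4: CLOSE 2-3: Q_total=21.25, C_total=4.00, V=5.31; Q2=15.94, Q3=5.31; dissipated=0.440
Total dissipated: 6.378 μJ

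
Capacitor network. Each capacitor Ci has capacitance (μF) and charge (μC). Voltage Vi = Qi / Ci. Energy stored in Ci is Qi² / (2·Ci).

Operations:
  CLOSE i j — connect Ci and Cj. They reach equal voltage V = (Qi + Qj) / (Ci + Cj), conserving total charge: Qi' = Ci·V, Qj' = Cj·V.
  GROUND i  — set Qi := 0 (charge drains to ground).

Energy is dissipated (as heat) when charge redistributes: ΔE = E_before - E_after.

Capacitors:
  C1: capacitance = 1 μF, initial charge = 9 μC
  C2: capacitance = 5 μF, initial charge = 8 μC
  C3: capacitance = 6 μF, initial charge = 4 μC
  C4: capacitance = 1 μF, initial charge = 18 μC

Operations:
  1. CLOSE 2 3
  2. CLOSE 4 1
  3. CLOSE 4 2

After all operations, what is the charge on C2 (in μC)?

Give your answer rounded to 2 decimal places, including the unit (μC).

Answer: 15.80 μC

Derivation:
Initial: C1(1μF, Q=9μC, V=9.00V), C2(5μF, Q=8μC, V=1.60V), C3(6μF, Q=4μC, V=0.67V), C4(1μF, Q=18μC, V=18.00V)
Op 1: CLOSE 2-3: Q_total=12.00, C_total=11.00, V=1.09; Q2=5.45, Q3=6.55; dissipated=1.188
Op 2: CLOSE 4-1: Q_total=27.00, C_total=2.00, V=13.50; Q4=13.50, Q1=13.50; dissipated=20.250
Op 3: CLOSE 4-2: Q_total=18.95, C_total=6.00, V=3.16; Q4=3.16, Q2=15.80; dissipated=64.161
Final charges: Q1=13.50, Q2=15.80, Q3=6.55, Q4=3.16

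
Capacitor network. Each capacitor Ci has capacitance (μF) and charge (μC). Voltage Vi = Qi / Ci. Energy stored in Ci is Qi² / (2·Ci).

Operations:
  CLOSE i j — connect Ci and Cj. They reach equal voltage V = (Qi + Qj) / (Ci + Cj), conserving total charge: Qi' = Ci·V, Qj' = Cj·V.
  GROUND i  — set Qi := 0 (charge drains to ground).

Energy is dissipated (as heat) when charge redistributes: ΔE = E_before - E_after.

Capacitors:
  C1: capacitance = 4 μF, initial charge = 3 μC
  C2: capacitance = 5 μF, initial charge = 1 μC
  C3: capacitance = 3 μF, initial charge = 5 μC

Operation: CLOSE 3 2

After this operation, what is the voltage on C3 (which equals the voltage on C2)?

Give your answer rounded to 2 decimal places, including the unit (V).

Initial: C1(4μF, Q=3μC, V=0.75V), C2(5μF, Q=1μC, V=0.20V), C3(3μF, Q=5μC, V=1.67V)
Op 1: CLOSE 3-2: Q_total=6.00, C_total=8.00, V=0.75; Q3=2.25, Q2=3.75; dissipated=2.017

Answer: 0.75 V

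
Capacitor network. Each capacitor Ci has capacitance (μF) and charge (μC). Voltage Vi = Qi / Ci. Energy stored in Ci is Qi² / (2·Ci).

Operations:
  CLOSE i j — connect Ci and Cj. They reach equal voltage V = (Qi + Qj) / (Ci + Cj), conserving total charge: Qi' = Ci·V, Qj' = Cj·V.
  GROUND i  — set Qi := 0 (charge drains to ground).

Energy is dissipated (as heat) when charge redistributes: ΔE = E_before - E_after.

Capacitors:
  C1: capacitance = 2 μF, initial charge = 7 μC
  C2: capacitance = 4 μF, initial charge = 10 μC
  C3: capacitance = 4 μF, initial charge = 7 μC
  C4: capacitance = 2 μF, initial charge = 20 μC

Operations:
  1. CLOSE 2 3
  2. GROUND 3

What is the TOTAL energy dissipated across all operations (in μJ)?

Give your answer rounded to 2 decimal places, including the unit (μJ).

Answer: 9.59 μJ

Derivation:
Initial: C1(2μF, Q=7μC, V=3.50V), C2(4μF, Q=10μC, V=2.50V), C3(4μF, Q=7μC, V=1.75V), C4(2μF, Q=20μC, V=10.00V)
Op 1: CLOSE 2-3: Q_total=17.00, C_total=8.00, V=2.12; Q2=8.50, Q3=8.50; dissipated=0.562
Op 2: GROUND 3: Q3=0; energy lost=9.031
Total dissipated: 9.594 μJ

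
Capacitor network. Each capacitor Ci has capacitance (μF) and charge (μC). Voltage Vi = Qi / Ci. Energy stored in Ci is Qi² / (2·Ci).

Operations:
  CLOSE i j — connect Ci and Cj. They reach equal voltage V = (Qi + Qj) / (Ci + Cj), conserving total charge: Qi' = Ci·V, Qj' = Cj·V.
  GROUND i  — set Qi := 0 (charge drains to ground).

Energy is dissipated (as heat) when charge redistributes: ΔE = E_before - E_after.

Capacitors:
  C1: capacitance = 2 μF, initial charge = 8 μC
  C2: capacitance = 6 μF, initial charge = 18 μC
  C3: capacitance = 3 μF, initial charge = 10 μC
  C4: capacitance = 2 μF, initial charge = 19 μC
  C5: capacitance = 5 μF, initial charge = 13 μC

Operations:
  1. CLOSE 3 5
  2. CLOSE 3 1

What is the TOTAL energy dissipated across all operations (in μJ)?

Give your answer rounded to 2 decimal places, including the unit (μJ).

Initial: C1(2μF, Q=8μC, V=4.00V), C2(6μF, Q=18μC, V=3.00V), C3(3μF, Q=10μC, V=3.33V), C4(2μF, Q=19μC, V=9.50V), C5(5μF, Q=13μC, V=2.60V)
Op 1: CLOSE 3-5: Q_total=23.00, C_total=8.00, V=2.88; Q3=8.62, Q5=14.38; dissipated=0.504
Op 2: CLOSE 3-1: Q_total=16.62, C_total=5.00, V=3.33; Q3=9.97, Q1=6.65; dissipated=0.759
Total dissipated: 1.264 μJ

Answer: 1.26 μJ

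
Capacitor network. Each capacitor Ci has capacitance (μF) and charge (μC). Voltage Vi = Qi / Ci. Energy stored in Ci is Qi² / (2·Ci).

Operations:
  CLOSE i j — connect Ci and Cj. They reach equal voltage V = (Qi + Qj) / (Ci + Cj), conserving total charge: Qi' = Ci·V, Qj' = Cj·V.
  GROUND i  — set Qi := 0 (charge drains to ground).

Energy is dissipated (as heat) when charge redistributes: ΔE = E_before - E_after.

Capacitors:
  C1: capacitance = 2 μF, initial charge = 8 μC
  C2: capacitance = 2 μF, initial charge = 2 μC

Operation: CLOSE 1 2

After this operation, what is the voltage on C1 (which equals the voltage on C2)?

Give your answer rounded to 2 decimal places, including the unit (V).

Answer: 2.50 V

Derivation:
Initial: C1(2μF, Q=8μC, V=4.00V), C2(2μF, Q=2μC, V=1.00V)
Op 1: CLOSE 1-2: Q_total=10.00, C_total=4.00, V=2.50; Q1=5.00, Q2=5.00; dissipated=4.500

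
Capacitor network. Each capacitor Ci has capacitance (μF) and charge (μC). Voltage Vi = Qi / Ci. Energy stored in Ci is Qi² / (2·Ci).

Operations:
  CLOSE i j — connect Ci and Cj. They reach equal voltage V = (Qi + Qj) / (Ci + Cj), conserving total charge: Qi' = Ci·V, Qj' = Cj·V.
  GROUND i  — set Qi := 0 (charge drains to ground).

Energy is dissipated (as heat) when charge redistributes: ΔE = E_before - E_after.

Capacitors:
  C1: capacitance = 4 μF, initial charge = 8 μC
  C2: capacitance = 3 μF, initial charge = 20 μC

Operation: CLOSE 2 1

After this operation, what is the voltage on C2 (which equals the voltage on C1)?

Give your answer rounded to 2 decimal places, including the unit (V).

Answer: 4.00 V

Derivation:
Initial: C1(4μF, Q=8μC, V=2.00V), C2(3μF, Q=20μC, V=6.67V)
Op 1: CLOSE 2-1: Q_total=28.00, C_total=7.00, V=4.00; Q2=12.00, Q1=16.00; dissipated=18.667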